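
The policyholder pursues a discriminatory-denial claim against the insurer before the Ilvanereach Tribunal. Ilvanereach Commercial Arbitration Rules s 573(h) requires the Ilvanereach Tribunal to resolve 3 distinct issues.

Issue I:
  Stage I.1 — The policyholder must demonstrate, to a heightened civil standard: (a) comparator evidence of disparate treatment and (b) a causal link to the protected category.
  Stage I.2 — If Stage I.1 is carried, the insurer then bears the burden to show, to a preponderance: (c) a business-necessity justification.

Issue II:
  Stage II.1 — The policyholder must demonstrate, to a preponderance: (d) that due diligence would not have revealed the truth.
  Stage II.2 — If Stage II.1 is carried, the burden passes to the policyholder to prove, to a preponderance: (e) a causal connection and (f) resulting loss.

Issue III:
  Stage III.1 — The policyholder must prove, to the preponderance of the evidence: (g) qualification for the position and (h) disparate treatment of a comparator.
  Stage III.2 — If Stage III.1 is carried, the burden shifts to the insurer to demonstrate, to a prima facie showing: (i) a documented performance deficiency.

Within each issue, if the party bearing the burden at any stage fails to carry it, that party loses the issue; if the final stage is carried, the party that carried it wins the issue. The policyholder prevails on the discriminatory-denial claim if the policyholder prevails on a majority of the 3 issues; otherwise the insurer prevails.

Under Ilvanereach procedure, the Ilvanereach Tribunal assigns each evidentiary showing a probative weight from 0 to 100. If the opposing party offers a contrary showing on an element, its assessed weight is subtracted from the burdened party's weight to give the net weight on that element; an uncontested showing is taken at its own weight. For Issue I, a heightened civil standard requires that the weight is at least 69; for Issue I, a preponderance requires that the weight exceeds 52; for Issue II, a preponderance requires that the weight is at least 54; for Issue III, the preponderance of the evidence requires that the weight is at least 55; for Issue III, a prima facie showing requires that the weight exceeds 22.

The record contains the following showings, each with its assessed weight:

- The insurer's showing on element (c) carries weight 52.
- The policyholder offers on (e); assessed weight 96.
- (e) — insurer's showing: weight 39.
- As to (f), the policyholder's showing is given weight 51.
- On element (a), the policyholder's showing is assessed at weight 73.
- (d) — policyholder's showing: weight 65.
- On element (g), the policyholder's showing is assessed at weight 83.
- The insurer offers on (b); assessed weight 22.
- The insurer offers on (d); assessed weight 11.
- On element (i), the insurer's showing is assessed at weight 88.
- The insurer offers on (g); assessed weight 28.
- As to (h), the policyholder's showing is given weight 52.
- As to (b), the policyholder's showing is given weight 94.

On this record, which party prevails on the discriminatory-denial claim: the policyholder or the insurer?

— Issue I —
At Stage I.1 the policyholder must meet a heightened civil standard (weight is at least 69): on (a) the weight is 73, ≥ 69, so (a) meets the standard; on (b) the weight is 94 less the opposing 22 gives net 72, which does reach 69, so (b) meets the standard.
  All elements met. The burden passes to the insurer.
At Stage I.2 the insurer must meet a preponderance (weight exceeds 52): on (c) the weight is 52, ≤ 52, so (c) does not meet the standard.
  Not every element is met, so the insurer fails to carry Stage I.2.
The policyholder prevails on this issue.
— Issue II —
At Stage II.1 the policyholder must meet a preponderance (weight is at least 54): on (d) the weight is 65 less the opposing 11 gives net 54, ≥ 54, so (d) meets the standard.
  Stage II.1 is satisfied; the policyholder continues to bear the burden.
At Stage II.2 the policyholder must meet a preponderance (weight is at least 54): on (e) the weight is 96 less the opposing 39 gives net 57, ≥ 54, so (e) meets the standard; on (f) the weight is 51, < 54, so (f) does not meet the standard.
  Not every element is met, so the policyholder fails to carry Stage II.2.
The analysis ends at Stage II.2; the insurer prevails on this issue.
— Issue III —
Stage III.1 — burden on policyholder; standard: the preponderance of the evidence (weight is at least 55).
    (g): 83 − 28 = 55 ≥ 55 [met]
    (h): 52 < 55 [not met]
  Stage III.1 not carried; the policyholder fails its burden.
So the insurer prevails on this issue.
Per-issue: Issue I → policyholder; Issue II → insurer; Issue III → insurer. The policyholder must prevail on a majority of issues; overall, the insurer prevails.

insurer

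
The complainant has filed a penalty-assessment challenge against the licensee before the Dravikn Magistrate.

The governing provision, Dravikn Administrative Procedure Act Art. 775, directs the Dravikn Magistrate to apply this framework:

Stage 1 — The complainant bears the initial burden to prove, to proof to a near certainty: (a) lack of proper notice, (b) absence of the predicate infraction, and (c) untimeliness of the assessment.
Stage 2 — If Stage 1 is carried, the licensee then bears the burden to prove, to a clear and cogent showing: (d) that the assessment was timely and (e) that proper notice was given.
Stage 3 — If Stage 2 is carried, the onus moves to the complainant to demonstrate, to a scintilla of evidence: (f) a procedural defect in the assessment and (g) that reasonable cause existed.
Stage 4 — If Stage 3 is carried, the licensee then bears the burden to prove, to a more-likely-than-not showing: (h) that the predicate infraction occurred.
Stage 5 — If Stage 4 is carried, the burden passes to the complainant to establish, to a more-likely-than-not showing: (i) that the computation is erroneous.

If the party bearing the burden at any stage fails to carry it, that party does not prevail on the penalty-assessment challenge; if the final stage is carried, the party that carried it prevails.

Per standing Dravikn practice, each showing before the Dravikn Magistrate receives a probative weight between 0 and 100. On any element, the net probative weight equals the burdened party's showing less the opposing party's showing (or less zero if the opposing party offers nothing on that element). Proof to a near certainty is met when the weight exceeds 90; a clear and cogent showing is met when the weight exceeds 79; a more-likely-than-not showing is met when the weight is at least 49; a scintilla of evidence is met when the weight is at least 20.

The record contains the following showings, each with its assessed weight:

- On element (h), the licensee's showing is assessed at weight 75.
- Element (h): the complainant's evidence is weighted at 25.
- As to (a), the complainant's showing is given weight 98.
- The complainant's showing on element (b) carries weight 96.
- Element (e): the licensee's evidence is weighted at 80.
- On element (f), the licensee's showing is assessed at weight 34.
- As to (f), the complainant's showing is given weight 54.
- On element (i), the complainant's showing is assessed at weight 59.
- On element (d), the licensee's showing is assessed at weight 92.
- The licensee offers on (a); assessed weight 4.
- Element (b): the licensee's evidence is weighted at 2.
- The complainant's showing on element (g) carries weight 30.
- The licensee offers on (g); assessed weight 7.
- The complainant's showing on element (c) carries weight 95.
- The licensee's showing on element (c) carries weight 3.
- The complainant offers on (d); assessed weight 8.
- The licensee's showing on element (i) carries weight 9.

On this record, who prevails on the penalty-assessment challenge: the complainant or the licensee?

complainant

Stage 1 — burden on complainant; standard: proof to a near certainty (weight exceeds 90).
    (a): 98 − 4 = 94 > 90 [met]
    (b): 96 − 2 = 94 > 90 [met]
    (c): 95 − 3 = 92 > 90 [met]
  All elements met. The burden passes to the licensee.
Stage 2 — burden on licensee; standard: a clear and cogent showing (weight exceeds 79).
    (d): 92 − 8 = 84 > 79 [met]
    (e): 80 > 79 [met]
  Stage 2 is satisfied; the onus moves to the complainant.
Stage 3 — burden on complainant; standard: a scintilla of evidence (weight is at least 20).
    (f): 54 − 34 = 20 ≥ 20 [met]
    (g): 30 − 7 = 23 ≥ 20 [met]
  All elements met. The burden passes to the licensee.
Stage 4 — burden on licensee; standard: a more-likely-than-not showing (weight is at least 49).
    (h): 75 − 25 = 50 ≥ 49 [met]
  Stage 4 carried; the burden shifts to the complainant.
Stage 5 — burden on complainant; standard: a more-likely-than-not showing (weight is at least 49).
    (i): 59 − 9 = 50 ≥ 49 [met]
  All elements met at the final stage.
All stages carried — the complainant prevails.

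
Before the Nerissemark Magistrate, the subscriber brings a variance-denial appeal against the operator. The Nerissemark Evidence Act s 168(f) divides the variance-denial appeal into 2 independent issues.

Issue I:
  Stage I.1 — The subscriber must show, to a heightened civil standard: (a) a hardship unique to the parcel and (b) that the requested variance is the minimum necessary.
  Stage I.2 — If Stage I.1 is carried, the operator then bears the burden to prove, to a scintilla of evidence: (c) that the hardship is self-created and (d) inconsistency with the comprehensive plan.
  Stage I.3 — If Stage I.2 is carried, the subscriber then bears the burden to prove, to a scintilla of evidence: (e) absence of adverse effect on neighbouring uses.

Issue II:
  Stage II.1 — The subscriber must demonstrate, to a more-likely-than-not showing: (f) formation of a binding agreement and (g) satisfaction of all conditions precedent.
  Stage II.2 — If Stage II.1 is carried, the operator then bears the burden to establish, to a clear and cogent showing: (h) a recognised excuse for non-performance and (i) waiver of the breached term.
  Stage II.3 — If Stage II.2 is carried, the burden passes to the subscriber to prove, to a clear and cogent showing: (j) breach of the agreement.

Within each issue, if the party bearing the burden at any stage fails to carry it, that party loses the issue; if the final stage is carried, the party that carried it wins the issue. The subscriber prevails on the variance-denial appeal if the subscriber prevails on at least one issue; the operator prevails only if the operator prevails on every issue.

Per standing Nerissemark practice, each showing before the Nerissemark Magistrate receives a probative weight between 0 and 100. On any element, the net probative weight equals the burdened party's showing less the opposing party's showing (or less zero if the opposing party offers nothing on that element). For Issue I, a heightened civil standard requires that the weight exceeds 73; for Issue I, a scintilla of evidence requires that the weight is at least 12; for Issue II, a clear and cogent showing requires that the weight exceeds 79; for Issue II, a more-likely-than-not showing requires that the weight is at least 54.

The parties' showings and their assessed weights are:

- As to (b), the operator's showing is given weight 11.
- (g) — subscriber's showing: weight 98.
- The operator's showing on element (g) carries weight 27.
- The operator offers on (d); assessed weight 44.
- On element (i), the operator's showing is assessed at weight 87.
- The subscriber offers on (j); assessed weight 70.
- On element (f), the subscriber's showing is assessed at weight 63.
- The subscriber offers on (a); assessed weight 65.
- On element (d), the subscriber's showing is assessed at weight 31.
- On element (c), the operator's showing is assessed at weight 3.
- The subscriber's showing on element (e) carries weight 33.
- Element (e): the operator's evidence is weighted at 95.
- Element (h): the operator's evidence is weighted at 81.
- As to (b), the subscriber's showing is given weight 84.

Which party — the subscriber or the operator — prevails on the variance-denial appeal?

— Issue I —
Stage I.1 — burden on subscriber; standard: a heightened civil standard (weight exceeds 73).
    (a): 65 ≤ 73 [not met]
    (b): 84 − 11 = 73 ≤ 73 [not met]
  The subscriber does not carry Stage I.1.
The operator prevails on this issue.
— Issue II —
Stage II.1 (subscriber, a more-likely-than-not showing, weight is at least 54): (f) 63 ≥ 54 — meets; (g) net 98−27=71 ≥ 54 — meets.
  All elements met. The burden passes to the operator.
Stage II.2 (operator, a clear and cogent showing, weight exceeds 79): (h) 81 > 79 — meets; (i) 87 > 79 — meets.
  The operator carries Stage II.2; the subscriber now bears the burden.
Stage II.3 (subscriber, a clear and cogent showing, weight exceeds 79): (j) 70 ≤ 79 — fails.
  Stage II.3 not carried; the subscriber fails its burden.
So the operator prevails on this issue.
Per-issue: Issue I → operator; Issue II → operator. The subscriber must prevail on at least one issue; overall, the operator prevails.

operator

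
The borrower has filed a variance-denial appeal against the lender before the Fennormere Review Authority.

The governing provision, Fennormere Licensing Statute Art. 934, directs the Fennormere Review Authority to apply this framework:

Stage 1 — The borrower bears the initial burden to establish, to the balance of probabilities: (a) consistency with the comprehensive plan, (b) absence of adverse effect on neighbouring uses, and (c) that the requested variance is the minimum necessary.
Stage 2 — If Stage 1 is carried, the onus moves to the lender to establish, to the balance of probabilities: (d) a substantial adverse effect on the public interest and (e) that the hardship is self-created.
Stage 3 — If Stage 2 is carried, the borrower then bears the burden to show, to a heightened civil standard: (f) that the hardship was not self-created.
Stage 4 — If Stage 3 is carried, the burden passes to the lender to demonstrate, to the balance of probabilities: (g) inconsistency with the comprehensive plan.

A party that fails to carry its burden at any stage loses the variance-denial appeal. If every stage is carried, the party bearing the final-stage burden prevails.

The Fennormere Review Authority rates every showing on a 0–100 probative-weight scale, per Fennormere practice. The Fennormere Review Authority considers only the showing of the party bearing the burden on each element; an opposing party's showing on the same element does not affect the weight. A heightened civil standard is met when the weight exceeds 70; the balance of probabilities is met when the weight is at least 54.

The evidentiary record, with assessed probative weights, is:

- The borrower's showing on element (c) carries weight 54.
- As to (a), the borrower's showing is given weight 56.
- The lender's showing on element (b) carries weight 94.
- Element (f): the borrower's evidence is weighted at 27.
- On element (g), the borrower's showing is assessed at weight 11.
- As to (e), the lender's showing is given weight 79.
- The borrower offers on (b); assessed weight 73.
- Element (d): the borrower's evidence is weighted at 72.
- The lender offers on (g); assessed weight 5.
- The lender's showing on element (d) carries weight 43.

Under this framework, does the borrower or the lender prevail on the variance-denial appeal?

borrower

Stage 1 (borrower, the balance of probabilities, weight is at least 54): (a) 56 ≥ 54 — meets; (b) 73 (lender's 94 disregarded) ≥ 54 — meets; (c) 54 ≥ 54 — meets.
  Stage 1 carried; the burden shifts to the lender.
Stage 2 (lender, the balance of probabilities, weight is at least 54): (d) 43 (borrower's 72 disregarded) < 54 — fails; (e) 79 ≥ 54 — meets.
  The lender does not carry Stage 2.
The analysis ends at Stage 2; the borrower prevails.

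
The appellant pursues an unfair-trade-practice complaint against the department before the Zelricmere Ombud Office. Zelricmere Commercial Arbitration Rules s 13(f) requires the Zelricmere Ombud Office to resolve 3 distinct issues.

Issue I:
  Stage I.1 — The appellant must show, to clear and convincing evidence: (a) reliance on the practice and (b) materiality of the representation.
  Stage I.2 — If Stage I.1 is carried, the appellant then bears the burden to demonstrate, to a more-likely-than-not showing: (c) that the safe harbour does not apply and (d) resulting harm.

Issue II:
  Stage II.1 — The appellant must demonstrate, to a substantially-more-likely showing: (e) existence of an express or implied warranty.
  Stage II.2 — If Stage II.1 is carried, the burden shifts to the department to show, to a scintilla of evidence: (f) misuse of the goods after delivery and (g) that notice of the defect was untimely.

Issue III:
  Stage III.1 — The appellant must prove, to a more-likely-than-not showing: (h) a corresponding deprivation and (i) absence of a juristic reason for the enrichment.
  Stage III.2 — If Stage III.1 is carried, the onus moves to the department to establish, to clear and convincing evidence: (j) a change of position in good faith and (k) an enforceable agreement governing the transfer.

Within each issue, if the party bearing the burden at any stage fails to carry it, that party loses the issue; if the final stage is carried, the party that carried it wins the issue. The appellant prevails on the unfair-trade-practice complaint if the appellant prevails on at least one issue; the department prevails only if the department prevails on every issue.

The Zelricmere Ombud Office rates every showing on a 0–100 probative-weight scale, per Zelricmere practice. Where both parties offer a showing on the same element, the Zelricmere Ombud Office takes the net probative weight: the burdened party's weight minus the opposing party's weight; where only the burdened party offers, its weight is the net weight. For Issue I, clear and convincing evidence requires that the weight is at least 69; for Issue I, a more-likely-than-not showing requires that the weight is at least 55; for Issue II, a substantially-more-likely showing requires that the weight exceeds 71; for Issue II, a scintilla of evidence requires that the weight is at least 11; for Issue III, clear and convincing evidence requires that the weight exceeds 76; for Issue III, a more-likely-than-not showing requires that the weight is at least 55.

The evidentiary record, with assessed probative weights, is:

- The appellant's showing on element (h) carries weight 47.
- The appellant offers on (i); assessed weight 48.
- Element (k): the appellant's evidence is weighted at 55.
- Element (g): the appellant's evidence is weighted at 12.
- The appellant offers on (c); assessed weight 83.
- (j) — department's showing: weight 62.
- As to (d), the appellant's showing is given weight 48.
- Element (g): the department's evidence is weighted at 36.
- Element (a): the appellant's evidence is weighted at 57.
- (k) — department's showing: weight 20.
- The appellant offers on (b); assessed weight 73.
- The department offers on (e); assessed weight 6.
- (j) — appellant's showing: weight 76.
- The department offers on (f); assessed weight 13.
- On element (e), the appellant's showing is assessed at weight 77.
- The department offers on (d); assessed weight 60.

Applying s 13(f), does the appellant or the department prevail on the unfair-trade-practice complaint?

department

— Issue I —
Stage I.1 (appellant, clear and convincing evidence, weight is at least 69): (a) 57 < 69 — fails; (b) 73 ≥ 69 — meets.
  The appellant does not carry Stage I.1.
So the department prevails on this issue.
— Issue II —
At Stage II.1 the appellant must meet a substantially-more-likely showing (weight exceeds 71): on (e) the weight is 77 less the opposing 6 gives net 71, which does not exceed 71, so (e) does not meet the standard.
  Not every element is met, so the appellant fails to carry Stage II.1.
So the department prevails on this issue.
— Issue III —
Stage III.1 — burden on appellant; standard: a more-likely-than-not showing (weight is at least 55).
    (h): 47 < 55 [not met]
    (i): 48 < 55 [not met]
  The appellant does not carry Stage III.1.
The department prevails on this issue.
Per-issue: Issue I → department; Issue II → department; Issue III → department. The appellant must prevail on at least one issue; overall, the department prevails.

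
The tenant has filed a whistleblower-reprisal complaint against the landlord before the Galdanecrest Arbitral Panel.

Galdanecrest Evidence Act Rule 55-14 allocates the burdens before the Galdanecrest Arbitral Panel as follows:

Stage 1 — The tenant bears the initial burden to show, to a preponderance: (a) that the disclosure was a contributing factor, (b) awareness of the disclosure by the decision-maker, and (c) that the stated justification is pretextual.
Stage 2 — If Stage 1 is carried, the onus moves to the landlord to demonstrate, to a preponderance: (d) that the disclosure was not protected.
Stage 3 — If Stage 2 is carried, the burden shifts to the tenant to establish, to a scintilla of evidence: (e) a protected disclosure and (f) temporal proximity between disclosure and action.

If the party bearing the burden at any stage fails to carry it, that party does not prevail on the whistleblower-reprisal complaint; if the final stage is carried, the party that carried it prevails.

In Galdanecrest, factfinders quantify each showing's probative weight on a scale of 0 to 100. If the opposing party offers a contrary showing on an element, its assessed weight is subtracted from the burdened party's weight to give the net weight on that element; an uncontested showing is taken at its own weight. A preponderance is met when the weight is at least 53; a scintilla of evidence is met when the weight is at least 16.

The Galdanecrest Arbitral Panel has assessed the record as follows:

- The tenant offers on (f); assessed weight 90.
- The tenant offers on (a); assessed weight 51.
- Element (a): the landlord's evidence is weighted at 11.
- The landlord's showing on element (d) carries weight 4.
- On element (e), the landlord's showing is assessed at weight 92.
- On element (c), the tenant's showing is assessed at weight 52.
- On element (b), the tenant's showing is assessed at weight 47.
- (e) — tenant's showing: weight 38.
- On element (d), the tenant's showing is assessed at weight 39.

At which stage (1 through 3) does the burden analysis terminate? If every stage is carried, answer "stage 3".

Stage 1 — burden on tenant; standard: a preponderance (weight is at least 53).
    (a): 51 − 11 = 40 < 53 [not met]
    (b): 47 < 53 [not met]
    (c): 52 < 53 [not met]
  Not every element is met, so the tenant fails to carry Stage 1.
So the landlord prevails.

stage 1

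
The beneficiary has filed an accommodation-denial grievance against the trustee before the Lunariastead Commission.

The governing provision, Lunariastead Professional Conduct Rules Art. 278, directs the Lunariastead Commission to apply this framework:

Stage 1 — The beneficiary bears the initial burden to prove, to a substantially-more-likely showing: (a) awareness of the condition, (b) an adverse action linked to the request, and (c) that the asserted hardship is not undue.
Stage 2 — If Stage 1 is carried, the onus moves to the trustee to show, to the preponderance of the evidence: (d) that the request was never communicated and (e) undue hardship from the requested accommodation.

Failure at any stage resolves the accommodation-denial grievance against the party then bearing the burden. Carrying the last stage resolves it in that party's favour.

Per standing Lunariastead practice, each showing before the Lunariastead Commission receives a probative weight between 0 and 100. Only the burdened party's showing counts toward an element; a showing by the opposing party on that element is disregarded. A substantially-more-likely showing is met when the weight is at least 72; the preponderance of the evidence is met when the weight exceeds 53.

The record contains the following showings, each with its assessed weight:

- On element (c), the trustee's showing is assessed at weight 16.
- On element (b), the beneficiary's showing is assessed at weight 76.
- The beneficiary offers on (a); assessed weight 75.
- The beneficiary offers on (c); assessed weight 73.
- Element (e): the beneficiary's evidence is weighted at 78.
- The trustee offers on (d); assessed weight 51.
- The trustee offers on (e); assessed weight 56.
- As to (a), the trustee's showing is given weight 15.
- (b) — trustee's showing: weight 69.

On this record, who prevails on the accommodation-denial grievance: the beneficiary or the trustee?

beneficiary

Stage 1 (beneficiary, a substantially-more-likely showing, weight is at least 72): (a) 75 (trustee's 15 disregarded) ≥ 72 — meets; (b) 76 (trustee's 69 disregarded) ≥ 72 — meets; (c) 73 (trustee's 16 disregarded) ≥ 72 — meets.
  All elements met. The burden passes to the trustee.
Stage 2 (trustee, the preponderance of the evidence, weight exceeds 53): (d) 51 ≤ 53 — fails; (e) 56 (beneficiary's 78 disregarded) > 53 — meets.
  Stage 2 not carried; the trustee fails its burden.
The beneficiary prevails.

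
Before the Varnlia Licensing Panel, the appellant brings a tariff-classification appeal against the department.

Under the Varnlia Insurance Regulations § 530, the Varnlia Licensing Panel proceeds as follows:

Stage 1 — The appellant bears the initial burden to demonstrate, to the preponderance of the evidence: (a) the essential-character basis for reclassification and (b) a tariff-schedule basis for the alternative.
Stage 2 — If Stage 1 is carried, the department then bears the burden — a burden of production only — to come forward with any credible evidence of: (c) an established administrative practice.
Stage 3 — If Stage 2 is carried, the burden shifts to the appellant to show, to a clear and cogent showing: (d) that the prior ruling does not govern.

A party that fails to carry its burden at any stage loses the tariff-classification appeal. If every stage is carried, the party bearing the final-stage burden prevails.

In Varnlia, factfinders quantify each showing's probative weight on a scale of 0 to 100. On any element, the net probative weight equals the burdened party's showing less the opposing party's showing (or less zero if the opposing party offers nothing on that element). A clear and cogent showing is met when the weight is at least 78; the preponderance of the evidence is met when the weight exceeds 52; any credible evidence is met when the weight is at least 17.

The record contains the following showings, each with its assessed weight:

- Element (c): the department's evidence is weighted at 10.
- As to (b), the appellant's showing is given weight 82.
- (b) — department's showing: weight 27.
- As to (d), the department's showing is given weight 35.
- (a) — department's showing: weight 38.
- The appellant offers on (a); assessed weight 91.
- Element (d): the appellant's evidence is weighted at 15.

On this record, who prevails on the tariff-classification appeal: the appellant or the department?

appellant

Stage 1 (appellant, the preponderance of the evidence, weight exceeds 52): (a) net 91−38=53 > 52 — meets; (b) net 82−27=55 > 52 — meets.
  The appellant carries Stage 1; the department now bears the burden.
Stage 2 (department, any credible evidence, weight is at least 17): (c) 10 < 17 — fails.
  Not every element is met, so the department fails to carry Stage 2.
The analysis ends at Stage 2; the appellant prevails.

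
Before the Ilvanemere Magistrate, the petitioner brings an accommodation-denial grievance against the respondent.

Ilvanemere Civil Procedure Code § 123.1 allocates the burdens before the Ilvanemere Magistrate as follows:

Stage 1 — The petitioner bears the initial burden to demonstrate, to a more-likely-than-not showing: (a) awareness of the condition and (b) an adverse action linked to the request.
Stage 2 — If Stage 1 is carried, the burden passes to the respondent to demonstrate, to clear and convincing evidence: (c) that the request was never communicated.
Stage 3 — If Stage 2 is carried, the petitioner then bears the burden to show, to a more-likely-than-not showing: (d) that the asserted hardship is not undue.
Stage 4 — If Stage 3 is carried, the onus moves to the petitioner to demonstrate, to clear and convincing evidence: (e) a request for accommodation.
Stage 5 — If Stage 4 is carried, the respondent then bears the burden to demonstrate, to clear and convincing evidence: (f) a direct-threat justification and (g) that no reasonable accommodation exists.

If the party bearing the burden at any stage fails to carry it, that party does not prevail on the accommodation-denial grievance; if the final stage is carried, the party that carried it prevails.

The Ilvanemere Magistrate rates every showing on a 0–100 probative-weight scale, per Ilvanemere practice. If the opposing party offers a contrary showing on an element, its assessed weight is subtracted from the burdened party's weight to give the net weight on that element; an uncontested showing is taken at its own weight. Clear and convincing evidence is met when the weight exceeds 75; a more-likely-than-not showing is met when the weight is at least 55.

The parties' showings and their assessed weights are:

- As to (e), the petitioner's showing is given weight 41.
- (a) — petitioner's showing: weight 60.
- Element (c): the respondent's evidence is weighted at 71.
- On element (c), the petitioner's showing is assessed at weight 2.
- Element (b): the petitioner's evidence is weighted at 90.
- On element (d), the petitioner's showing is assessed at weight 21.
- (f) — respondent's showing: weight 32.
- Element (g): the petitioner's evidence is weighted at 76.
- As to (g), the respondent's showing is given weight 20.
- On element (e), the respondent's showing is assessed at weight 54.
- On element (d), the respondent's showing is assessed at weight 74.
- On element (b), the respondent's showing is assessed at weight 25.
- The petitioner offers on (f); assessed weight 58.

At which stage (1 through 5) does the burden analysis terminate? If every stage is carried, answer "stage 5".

Stage 1 (petitioner, a more-likely-than-not showing, weight is at least 55): (a) 60 ≥ 55 — meets; (b) net 90−25=65 ≥ 55 — meets.
  Stage 1 carried; the burden shifts to the respondent.
Stage 2 (respondent, clear and convincing evidence, weight exceeds 75): (c) net 71−2=69 ≤ 75 — fails.
  Stage 2 not carried; the respondent fails its burden.
The analysis ends at Stage 2; the petitioner prevails.

stage 2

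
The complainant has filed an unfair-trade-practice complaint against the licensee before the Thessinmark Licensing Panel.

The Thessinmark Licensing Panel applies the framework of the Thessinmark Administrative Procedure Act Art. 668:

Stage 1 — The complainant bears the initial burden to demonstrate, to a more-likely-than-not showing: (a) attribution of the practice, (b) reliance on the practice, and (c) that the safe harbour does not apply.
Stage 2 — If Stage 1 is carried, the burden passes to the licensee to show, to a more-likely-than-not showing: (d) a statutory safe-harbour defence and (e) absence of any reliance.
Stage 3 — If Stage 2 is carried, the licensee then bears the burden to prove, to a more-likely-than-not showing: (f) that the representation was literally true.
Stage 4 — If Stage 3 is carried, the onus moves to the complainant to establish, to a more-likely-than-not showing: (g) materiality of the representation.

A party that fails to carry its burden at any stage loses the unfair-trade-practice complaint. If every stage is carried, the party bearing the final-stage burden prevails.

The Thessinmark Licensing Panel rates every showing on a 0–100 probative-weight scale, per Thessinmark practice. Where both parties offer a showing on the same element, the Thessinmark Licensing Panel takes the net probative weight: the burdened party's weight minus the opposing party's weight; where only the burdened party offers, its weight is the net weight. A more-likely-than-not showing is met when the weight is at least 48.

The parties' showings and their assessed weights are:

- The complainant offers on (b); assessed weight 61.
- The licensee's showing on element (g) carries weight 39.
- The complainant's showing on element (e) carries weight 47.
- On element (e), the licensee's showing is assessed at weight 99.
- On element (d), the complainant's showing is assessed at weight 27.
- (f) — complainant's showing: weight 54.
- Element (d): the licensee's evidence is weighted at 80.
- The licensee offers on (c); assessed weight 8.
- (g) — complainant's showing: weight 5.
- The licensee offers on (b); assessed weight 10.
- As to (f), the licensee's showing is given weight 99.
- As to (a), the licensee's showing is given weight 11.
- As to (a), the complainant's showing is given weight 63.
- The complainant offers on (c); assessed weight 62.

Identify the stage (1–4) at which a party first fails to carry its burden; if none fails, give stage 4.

Stage 1 — burden on complainant; standard: a more-likely-than-not showing (weight is at least 48).
    (a): 63 − 11 = 52 ≥ 48 [met]
    (b): 61 − 10 = 51 ≥ 48 [met]
    (c): 62 − 8 = 54 ≥ 48 [met]
  The complainant carries Stage 1; the licensee now bears the burden.
Stage 2 — burden on licensee; standard: a more-likely-than-not showing (weight is at least 48).
    (d): 80 − 27 = 53 ≥ 48 [met]
    (e): 99 − 47 = 52 ≥ 48 [met]
  Stage 2 carried; the burden remains with the licensee.
Stage 3 — burden on licensee; standard: a more-likely-than-not showing (weight is at least 48).
    (f): 99 − 54 = 45 < 48 [not met]
  Stage 3 not carried; the licensee fails its burden.
The analysis ends at Stage 3; the complainant prevails.

stage 3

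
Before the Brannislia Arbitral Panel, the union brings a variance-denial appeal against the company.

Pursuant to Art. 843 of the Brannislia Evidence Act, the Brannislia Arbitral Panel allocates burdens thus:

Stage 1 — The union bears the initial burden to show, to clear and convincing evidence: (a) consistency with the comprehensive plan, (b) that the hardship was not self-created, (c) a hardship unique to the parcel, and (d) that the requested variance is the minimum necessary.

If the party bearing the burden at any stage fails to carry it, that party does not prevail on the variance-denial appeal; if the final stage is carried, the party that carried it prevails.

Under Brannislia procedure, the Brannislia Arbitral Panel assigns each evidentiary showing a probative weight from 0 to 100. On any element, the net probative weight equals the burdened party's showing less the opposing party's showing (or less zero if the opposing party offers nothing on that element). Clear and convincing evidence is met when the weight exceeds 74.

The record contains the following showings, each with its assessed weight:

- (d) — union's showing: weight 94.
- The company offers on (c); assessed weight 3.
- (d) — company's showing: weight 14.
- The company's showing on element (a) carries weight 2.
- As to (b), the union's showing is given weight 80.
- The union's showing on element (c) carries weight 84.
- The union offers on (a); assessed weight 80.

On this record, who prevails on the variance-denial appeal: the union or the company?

union

Stage 1 — burden on union; standard: clear and convincing evidence (weight exceeds 74).
    (a): 80 − 2 = 78 > 74 [met]
    (b): 80 > 74 [met]
    (c): 84 − 3 = 81 > 74 [met]
    (d): 94 − 14 = 80 > 74 [met]
  Stage 1 carried; the final stage is satisfied.
All stages carried — the union prevails.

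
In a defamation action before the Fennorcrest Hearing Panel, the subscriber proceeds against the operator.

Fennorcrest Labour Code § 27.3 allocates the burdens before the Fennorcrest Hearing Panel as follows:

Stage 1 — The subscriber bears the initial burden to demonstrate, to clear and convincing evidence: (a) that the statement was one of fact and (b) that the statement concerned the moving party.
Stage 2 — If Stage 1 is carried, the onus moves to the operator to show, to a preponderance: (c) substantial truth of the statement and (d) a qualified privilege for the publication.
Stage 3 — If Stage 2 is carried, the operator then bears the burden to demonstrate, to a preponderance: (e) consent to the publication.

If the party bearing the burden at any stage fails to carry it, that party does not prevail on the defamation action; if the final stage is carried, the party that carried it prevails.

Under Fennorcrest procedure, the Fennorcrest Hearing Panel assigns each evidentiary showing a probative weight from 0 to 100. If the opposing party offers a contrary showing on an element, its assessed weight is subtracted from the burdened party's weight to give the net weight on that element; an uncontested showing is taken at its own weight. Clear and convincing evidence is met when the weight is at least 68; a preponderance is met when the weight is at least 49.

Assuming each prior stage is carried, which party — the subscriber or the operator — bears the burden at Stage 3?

Stage 3's rule assigns the burden to the operator (to a preponderance).

operator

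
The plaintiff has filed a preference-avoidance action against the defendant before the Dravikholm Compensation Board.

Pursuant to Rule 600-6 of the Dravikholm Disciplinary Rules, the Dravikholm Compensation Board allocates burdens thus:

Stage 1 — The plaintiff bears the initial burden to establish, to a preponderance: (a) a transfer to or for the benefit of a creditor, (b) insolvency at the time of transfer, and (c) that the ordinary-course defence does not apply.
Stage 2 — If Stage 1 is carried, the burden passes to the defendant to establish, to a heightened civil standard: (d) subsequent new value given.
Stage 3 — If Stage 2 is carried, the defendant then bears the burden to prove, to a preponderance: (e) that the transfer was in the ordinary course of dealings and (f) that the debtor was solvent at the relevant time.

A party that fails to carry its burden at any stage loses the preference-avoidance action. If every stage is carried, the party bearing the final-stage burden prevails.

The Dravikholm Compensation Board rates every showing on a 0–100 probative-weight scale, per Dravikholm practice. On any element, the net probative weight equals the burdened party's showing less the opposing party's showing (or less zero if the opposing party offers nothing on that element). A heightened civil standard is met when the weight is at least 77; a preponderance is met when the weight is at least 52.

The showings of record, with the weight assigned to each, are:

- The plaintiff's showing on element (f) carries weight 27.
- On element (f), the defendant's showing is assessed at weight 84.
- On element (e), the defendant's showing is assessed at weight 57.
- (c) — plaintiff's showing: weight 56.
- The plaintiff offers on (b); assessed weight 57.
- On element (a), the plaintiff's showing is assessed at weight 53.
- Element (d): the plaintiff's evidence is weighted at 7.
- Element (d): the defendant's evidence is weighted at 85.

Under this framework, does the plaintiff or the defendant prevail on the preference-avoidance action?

defendant

At Stage 1 the plaintiff must meet a preponderance (weight is at least 52): on (a) the weight is 53, which does reach 52, so (a) meets the standard; on (b) the weight is 57, ≥ 52, so (b) meets the standard; on (c) the weight is 56, ≥ 52, so (c) meets the standard.
  Stage 1 is satisfied; the onus moves to the defendant.
At Stage 2 the defendant must meet a heightened civil standard (weight is at least 77): on (d) the weight is 85 less the opposing 7 gives net 78, which does reach 77, so (d) meets the standard.
  All elements met. The defendant retains the burden for Stage 3.
At Stage 3 the defendant must meet a preponderance (weight is at least 52): on (e) the weight is 57, ≥ 52, so (e) meets the standard; on (f) the weight is 84 less the opposing 27 gives net 57, ≥ 52, so (f) meets the standard.
  All elements met at the final stage.
With every stage satisfied, the defendant prevails.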